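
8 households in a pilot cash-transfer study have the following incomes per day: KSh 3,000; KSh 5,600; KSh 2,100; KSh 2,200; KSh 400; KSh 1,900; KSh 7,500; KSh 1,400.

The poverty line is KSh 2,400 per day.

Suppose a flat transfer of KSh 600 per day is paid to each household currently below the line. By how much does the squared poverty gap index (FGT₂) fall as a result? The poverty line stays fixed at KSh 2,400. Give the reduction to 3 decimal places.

Before: below the line — KSh 400, KSh 1,400, KSh 1,900, KSh 2,100, KSh 2,200; squared poverty gap index (FGT₂) = 0.11675.
After the KSh 600 transfer: below the line — KSh 1,000, KSh 2,000; squared poverty gap index (FGT₂) = 0.04601.
Reduction = 0.11675 − 0.04601 = 0.071.

0.071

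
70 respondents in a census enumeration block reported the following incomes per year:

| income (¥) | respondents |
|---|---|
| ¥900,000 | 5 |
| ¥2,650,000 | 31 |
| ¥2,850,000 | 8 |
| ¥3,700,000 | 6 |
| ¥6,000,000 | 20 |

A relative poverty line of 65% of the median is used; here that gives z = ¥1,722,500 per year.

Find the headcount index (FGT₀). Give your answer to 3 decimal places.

5 of the 70 respondents have income below ¥1,722,500.
H = 5/70 = 0.071.

0.071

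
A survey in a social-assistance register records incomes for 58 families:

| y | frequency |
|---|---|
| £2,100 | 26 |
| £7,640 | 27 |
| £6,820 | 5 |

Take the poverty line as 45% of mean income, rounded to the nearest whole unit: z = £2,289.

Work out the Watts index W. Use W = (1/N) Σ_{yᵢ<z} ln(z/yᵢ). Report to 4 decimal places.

Poor units: 26×£2,100 (q = 26 of N = 58).
Log gaps: ln(2289/2100) = 0.0862 (×26).
W = 2.240620 / 58 = 0.0386.

0.0386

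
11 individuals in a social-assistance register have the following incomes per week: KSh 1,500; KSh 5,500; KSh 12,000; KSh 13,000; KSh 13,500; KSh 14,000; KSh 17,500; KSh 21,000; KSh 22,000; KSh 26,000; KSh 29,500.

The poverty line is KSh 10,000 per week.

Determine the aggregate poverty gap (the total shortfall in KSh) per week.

KSh 13,000

Poor units: KSh 1,500, KSh 5,500 (q = 2 of N = 11).
Individual gaps: 10000−1500 = 8500; 10000−5500 = 4500.
Aggregate gap = KSh 13,000.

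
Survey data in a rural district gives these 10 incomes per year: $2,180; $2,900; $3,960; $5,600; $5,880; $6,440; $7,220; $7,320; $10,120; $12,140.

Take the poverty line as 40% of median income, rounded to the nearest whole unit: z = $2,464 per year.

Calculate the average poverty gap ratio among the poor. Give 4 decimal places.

Incomes under z: $2,180 (q = 1 of N = 10).
Relative gaps: 0.1153; sum = 0.115260.
I averages over the q = 1 poor units only: 0.115260 / 1 = 0.1153.

0.1153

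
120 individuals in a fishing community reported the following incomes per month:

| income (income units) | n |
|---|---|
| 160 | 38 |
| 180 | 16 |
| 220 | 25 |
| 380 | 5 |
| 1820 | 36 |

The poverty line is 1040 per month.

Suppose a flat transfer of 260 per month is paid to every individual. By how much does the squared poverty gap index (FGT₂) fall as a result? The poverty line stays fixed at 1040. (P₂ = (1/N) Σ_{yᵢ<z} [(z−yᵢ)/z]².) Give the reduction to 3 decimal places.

0.241

Before: below the line — 38×160, 16×180, 25×220, 5×380; squared poverty gap index (FGT₂) = 0.46420.
After the 260 transfer: below the line — 38×420, 16×440, 25×480, 5×640; squared poverty gap index (FGT₂) = 0.22349.
Reduction = 0.46420 − 0.22349 = 0.241.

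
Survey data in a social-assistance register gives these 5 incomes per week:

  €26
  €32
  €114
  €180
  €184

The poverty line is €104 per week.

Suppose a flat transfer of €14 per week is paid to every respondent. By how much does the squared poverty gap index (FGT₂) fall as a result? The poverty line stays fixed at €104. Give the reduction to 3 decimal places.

Before: below the line — €26, €32; squared poverty gap index (FGT₂) = 0.20836.
After the €14 transfer: below the line — €40, €46; squared poverty gap index (FGT₂) = 0.13794.
Reduction = 0.20836 − 0.13794 = 0.070.

0.070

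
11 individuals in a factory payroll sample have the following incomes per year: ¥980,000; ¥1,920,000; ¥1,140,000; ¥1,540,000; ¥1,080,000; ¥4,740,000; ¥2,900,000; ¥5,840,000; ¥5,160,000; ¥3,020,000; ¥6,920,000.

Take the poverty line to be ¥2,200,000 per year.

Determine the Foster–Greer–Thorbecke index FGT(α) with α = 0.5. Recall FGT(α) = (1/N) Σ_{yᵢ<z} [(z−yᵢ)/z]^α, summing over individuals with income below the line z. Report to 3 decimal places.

0.278

Below the line: ¥980,000, ¥1,080,000, ¥1,140,000, ¥1,540,000, ¥1,920,000 (q = 5 of N = 11).
Relative gaps: (2200000−980000)/2200000 = 0.5545; (2200000−1080000)/2200000 = 0.5091; (2200000−1140000)/2200000 = 0.4818; (2200000−1540000)/2200000 = 0.3000; (2200000−1920000)/2200000 = 0.1273.
Raised to α = 0.5: 0.74468; 0.71351; 0.69413; 0.54772; 0.35675.
Sum = 3.056791; FGT(0.5) = 3.056791 / 11 = 0.278.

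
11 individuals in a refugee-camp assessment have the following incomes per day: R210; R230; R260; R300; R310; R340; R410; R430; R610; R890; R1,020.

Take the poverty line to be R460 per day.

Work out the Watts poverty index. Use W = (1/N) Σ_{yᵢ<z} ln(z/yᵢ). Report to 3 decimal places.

Incomes under z: R210, R230, R260, R300, R310, R340, R410, R430 (q = 8 of N = 11).
Log gaps: ln(460/210) = 0.7841; ln(460/230) = 0.6931; ln(460/260) = 0.5705; ln(460/300) = 0.4274; ln(460/310) = 0.3947; ln(460/340) = 0.3023; ln(460/410) = 0.1151; ln(460/430) = 0.0674.
W = 3.354701 / 11 = 0.305.

0.305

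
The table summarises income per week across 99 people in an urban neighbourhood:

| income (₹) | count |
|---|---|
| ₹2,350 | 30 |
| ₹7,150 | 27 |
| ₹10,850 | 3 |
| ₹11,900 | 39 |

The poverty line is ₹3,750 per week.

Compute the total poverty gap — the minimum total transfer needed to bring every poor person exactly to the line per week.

Poor units: 30×₹2,350 (q = 30 of N = 99).
Individual gaps: 30×(3750−2350) = 42000.
Aggregate gap = ₹42,000.

₹42,000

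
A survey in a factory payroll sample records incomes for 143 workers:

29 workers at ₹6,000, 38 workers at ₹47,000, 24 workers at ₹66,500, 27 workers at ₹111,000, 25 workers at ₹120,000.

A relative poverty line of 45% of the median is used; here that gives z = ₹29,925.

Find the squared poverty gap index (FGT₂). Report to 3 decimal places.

0.130

Incomes under z: 29×₹6,000 (q = 29 of N = 143).
Shortfall ratios: (29925−6000)/29925 = 0.7995 (×29).
Squared: 0.6392 (×29).
Sum = 18.536749; P₂ = 18.536749 / 143 = 0.130.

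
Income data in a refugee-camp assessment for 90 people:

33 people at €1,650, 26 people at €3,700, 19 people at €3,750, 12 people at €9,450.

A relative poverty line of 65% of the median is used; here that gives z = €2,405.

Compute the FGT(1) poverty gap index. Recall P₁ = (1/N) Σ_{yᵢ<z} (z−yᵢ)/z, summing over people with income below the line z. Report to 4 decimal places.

0.1151

Below the line: 33×€1,650 (q = 33 of N = 90).
Shortfall ratios: (2405−1650)/2405 = 0.3139 (×33).
Σ = 10.359667. Dividing by the full population N = 90 gives P₁ = 0.1151.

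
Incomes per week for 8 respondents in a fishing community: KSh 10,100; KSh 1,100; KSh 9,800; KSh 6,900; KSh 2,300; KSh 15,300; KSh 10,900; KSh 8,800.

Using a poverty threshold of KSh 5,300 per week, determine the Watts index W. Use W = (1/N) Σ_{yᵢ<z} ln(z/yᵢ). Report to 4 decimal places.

0.3009

Poor units: KSh 1,100, KSh 2,300 (q = 2 of N = 8).
Log shortfalls: ln(5300/1100) = 1.5724; ln(5300/2300) = 0.8348.
W = 2.407194 / 8 = 0.3009.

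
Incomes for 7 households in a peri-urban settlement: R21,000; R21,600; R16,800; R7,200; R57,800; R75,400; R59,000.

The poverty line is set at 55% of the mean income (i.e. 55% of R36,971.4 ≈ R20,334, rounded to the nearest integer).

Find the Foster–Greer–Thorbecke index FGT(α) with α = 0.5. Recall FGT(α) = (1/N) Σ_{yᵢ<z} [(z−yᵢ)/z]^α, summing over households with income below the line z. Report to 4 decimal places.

0.1744

Incomes under z: R7,200, R16,800 (q = 2 of N = 7).
Relative gaps: (20334−7200)/20334 = 0.6459; (20334−16800)/20334 = 0.1738.
Raised to α = 0.5: 0.80369; 0.41689.
Sum = 1.220578; FGT(0.5) = 1.220578 / 7 = 0.1744.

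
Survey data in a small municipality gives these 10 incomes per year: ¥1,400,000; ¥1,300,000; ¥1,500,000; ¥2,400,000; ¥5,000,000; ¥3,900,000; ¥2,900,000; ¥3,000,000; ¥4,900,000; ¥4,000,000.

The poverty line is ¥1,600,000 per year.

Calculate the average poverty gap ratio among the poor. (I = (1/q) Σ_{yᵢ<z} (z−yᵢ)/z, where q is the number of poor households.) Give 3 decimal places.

0.125

Incomes under z: ¥1,300,000, ¥1,400,000, ¥1,500,000 (q = 3 of N = 10).
Shortfall ratios (z−y)/z: 0.1875, 0.1250, 0.0625; sum = 0.375000.
The income-gap ratio divides by q (the poor only): 0.375000 / 3 = 0.125.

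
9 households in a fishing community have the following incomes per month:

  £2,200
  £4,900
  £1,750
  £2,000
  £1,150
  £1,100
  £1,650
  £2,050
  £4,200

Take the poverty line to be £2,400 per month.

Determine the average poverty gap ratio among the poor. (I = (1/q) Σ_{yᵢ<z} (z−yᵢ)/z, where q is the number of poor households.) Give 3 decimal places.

0.292

Below z: £1,100, £1,150, £1,650, £1,750, £2,000, £2,050, £2,200 (q = 7 of N = 9).
Shortfall ratios (z−y)/z: 0.5417, 0.5208, 0.3125, 0.2708, 0.1667, 0.1458, 0.0833; sum = 2.041667.
The income-gap ratio divides by q (the poor only): 2.041667 / 7 = 0.292.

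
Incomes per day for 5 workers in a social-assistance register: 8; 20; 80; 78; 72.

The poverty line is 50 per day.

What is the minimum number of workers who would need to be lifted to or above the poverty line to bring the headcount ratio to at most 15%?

Currently q = 2 of N = 5 are below the line (H = 0.400).
A headcount ratio of at most 15% allows at most ⌊0.15 × 5⌋ = 0 poor workers.
So at least 2 − 0 = 2 must be lifted.

2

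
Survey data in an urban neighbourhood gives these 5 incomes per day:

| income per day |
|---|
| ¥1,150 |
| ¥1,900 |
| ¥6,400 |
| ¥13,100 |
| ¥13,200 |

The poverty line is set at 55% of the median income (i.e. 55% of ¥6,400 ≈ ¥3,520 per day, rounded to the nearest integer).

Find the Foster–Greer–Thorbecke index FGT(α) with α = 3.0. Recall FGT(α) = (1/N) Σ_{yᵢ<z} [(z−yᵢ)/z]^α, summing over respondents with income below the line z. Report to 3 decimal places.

Incomes under z: ¥1,150, ¥1,900 (q = 2 of N = 5).
Gap ratios (z−y)/z: (3520−1150)/3520 = 0.6733; (3520−1900)/3520 = 0.4602.
Raised to α = 3.0: 0.30522; 0.09748.
Sum = 0.402703; FGT(3.0) = 0.402703 / 5 = 0.081.

0.081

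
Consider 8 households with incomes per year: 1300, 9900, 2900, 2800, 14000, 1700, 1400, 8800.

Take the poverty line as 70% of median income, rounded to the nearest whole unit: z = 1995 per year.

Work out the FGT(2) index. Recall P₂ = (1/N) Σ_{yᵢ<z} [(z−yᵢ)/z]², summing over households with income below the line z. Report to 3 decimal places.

0.029

Below z: 1300, 1400, 1700 (q = 3 of N = 8).
Relative gaps: (1995−1300)/1995 = 0.3484; (1995−1400)/1995 = 0.2982; (1995−1700)/1995 = 0.1479.
Squared: 0.1214; 0.0890; 0.0219.
Sum = 0.232178; P₂ = 0.232178 / 8 = 0.029.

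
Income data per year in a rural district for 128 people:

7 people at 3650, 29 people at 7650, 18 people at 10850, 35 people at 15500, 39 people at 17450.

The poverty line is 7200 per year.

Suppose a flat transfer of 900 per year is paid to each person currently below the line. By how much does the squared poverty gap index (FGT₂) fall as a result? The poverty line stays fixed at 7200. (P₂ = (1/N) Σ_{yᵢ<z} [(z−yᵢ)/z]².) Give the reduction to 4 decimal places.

0.0059

Before: below the line — 7×3650; squared poverty gap index (FGT₂) = 0.013295.
After the 900 transfer: below the line — 7×4550; squared poverty gap index (FGT₂) = 0.007408.
Reduction = 0.013295 − 0.007408 = 0.0059.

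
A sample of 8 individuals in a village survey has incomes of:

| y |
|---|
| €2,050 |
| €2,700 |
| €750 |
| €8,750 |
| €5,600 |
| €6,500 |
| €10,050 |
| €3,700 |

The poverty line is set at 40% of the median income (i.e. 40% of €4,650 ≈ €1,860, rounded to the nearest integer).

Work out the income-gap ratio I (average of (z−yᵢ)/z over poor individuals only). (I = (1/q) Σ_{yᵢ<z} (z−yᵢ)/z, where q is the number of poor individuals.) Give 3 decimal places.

Poor units: €750 (q = 1 of N = 8).
Relative gaps: 0.5968; sum = 0.596774.
The income-gap ratio divides by q (the poor only): 0.596774 / 1 = 0.597.

0.597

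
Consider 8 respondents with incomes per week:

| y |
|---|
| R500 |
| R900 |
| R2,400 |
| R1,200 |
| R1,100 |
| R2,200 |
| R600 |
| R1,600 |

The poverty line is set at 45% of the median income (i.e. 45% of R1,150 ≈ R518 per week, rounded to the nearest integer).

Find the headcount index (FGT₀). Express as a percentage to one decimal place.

12.5%

1 of the 8 respondents have income below R518.
H = 1/8 = 12.5%.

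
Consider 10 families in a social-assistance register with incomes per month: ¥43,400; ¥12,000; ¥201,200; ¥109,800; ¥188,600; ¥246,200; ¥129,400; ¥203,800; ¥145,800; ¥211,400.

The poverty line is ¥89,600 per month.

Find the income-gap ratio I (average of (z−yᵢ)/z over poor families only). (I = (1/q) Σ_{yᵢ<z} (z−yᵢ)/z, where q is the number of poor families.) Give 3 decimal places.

Below the line: ¥12,000, ¥43,400 (q = 2 of N = 10).
Relative gaps: 0.8661, 0.5156; sum = 1.381696.
The income-gap ratio divides by q (the poor only): 1.381696 / 2 = 0.691.

0.691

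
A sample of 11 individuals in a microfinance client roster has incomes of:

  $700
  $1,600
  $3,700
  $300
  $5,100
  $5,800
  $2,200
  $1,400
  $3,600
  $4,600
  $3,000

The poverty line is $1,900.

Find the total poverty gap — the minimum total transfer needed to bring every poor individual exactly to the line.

$3,600

Poor units: $300, $700, $1,400, $1,600 (q = 4 of N = 11).
Individual gaps: 1900−300 = 1600; 1900−700 = 1200; 1900−1400 = 500; 1900−1600 = 300.
Aggregate gap = $3,600.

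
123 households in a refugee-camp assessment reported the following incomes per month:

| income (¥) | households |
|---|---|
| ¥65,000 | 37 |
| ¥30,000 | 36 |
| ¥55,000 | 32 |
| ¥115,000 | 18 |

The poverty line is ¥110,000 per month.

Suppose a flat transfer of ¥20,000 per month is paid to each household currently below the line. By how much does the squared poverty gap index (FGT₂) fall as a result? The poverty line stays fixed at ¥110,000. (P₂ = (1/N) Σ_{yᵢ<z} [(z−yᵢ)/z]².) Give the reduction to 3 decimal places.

0.141

Before: below the line — 36×¥30,000, 32×¥55,000, 37×¥65,000; squared poverty gap index (FGT₂) = 0.27019.
After the ¥20,000 transfer: below the line — 36×¥50,000, 32×¥75,000, 37×¥85,000; squared poverty gap index (FGT₂) = 0.12896.
Reduction = 0.27019 − 0.12896 = 0.141.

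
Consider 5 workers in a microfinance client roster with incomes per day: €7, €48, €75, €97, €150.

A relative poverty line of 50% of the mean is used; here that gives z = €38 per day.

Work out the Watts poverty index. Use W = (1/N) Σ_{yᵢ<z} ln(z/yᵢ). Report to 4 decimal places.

Poor units: €7 (q = 1 of N = 5).
ln(z/y) terms: ln(38/7) = 1.6917.
W = 1.691676 / 5 = 0.3383.

0.3383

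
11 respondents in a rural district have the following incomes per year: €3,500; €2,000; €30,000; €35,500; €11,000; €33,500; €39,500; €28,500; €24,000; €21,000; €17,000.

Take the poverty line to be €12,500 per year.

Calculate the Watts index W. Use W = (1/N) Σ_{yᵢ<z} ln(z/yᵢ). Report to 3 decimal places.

0.294

Below z: €2,000, €3,500, €11,000 (q = 3 of N = 11).
ln(z/y) terms: ln(12500/2000) = 1.8326; ln(12500/3500) = 1.2730; ln(12500/11000) = 0.1278.
W = 3.233381 / 11 = 0.294.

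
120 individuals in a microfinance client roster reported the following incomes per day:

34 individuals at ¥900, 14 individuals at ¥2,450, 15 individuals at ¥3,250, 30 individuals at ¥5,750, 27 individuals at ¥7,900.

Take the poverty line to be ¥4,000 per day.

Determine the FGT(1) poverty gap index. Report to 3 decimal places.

0.288

Incomes under z: 34×¥900, 14×¥2,450, 15×¥3,250 (q = 63 of N = 120).
Relative gaps: (4000−900)/4000 = 0.7750 (×34); (4000−2450)/4000 = 0.3875 (×14); (4000−3250)/4000 = 0.1875 (×15).
Sum of shortfalls = 34.587500; P₁ averages over all N: 34.587500 / 120 = 0.288.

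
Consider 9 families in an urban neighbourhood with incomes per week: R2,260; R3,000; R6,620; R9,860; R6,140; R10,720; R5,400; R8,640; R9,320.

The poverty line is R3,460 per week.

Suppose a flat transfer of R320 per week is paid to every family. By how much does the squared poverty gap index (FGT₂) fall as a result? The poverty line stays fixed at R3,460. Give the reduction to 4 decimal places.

0.0080

Before: below the line — R2,260, R3,000; squared poverty gap index (FGT₂) = 0.015329.
After the R320 transfer: below the line — R2,580, R3,320; squared poverty gap index (FGT₂) = 0.007369.
Reduction = 0.015329 − 0.007369 = 0.0080.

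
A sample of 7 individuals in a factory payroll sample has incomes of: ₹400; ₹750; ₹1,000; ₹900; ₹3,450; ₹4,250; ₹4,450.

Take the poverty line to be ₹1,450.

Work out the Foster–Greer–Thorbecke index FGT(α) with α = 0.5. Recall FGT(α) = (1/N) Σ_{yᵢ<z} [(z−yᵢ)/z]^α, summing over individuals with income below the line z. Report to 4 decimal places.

Below the line: ₹400, ₹750, ₹900, ₹1,000 (q = 4 of N = 7).
Shortfall ratios: (1450−400)/1450 = 0.7241; (1450−750)/1450 = 0.4828; (1450−900)/1450 = 0.3793; (1450−1000)/1450 = 0.3103.
Raised to α = 0.5: 0.85096; 0.69481; 0.61588; 0.55709.
Sum = 2.718739; FGT(0.5) = 2.718739 / 7 = 0.3884.

0.3884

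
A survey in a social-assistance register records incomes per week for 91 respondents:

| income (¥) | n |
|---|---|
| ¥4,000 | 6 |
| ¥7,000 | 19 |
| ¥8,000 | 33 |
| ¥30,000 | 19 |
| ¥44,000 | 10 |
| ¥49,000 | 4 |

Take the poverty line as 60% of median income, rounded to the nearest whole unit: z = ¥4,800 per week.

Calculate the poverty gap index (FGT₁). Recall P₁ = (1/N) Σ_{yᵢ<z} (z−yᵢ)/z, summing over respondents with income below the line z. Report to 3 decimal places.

0.011

Incomes under z: 6×¥4,000 (q = 6 of N = 91).
Gap ratios (z−y)/z: (4800−4000)/4800 = 0.1667 (×6).
Σ = 1.000000. Dividing by the full population N = 91 gives P₁ = 0.011.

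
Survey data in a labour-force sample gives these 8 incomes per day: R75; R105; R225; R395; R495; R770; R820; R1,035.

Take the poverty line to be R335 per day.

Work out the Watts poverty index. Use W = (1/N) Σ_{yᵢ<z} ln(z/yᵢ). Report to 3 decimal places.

0.382

Incomes under z: R75, R105, R225 (q = 3 of N = 8).
ln(z/y) terms: ln(335/75) = 1.4966; ln(335/105) = 1.1602; ln(335/225) = 0.3980.
W = 3.054843 / 8 = 0.382.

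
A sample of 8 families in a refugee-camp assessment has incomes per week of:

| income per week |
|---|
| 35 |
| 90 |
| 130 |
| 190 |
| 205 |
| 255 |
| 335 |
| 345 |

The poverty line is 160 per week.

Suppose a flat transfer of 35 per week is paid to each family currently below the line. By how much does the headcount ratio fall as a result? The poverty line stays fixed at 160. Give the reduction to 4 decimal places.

0.1250

Before: below the line — 35, 90, 130; headcount ratio = 0.375000.
After the 35 transfer: below the line — 70, 125; headcount ratio = 0.250000.
Reduction = 0.375000 − 0.250000 = 0.1250.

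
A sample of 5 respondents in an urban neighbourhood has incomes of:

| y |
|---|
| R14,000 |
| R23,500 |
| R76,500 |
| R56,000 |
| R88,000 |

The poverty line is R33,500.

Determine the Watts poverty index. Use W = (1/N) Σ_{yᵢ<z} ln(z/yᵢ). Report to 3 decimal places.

0.245

Below the line: R14,000, R23,500 (q = 2 of N = 5).
ln(z/y) terms: ln(33500/14000) = 0.8725; ln(33500/23500) = 0.3545.
W = 1.227033 / 5 = 0.245.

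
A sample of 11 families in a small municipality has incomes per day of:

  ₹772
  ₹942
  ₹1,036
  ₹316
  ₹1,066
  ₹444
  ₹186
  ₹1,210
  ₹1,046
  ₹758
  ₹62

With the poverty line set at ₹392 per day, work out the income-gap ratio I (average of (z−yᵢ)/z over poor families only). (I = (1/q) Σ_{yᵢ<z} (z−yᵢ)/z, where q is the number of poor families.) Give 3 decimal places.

0.520

Below the line: ₹62, ₹186, ₹316 (q = 3 of N = 11).
Relative gaps: 0.8418, 0.5255, 0.1939; sum = 1.561224.
I averages over the q = 3 poor units only: 1.561224 / 3 = 0.520.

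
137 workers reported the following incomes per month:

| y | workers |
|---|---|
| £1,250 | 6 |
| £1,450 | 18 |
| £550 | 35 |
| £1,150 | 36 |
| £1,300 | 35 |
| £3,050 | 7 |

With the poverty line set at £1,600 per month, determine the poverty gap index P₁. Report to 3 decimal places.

Incomes under z: 35×£550, 36×£1,150, 6×£1,250, 35×£1,300, 18×£1,450 (q = 130 of N = 137).
Gap ratios (z−y)/z: (1600−550)/1600 = 0.6562 (×35); (1600−1150)/1600 = 0.2812 (×36); (1600−1250)/1600 = 0.2188 (×6); (1600−1300)/1600 = 0.1875 (×35); (1600−1450)/1600 = 0.0938 (×18).
Σ = 42.656250. Dividing by the full population N = 137 gives P₁ = 0.311.

0.311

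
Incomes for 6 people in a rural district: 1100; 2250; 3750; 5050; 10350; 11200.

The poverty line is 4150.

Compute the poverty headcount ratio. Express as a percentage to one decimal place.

3 of the 6 people have income below 4150.
H = 3/6 = 50.0%.

50.0%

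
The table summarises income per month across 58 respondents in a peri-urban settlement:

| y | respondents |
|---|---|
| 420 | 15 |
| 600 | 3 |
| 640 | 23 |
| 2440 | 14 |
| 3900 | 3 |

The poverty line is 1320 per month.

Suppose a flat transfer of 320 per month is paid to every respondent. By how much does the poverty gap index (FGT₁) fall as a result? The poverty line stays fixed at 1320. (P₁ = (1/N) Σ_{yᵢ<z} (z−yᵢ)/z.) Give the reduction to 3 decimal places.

0.171

Before: below the line — 15×420, 3×600, 23×640; poverty gap index (FGT₁) = 0.40883.
After the 320 transfer: below the line — 15×740, 3×920, 23×960; poverty gap index (FGT₁) = 0.23746.
Reduction = 0.40883 − 0.23746 = 0.171.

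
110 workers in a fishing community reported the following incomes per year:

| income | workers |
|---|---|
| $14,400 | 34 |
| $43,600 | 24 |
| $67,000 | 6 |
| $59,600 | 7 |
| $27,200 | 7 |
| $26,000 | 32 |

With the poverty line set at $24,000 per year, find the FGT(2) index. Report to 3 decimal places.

Incomes under z: 34×$14,400 (q = 34 of N = 110).
Relative gaps: (24000−14400)/24000 = 0.4000 (×34).
Squared: 0.1600 (×34).
Sum = 5.440000; P₂ = 5.440000 / 110 = 0.049.

0.049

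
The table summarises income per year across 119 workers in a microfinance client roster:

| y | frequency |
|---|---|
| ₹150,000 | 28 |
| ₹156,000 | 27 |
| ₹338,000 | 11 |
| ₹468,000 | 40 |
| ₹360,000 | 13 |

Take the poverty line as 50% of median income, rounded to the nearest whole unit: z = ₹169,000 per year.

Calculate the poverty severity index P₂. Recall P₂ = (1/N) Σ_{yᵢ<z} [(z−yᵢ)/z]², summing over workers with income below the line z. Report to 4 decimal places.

Incomes under z: 28×₹150,000, 27×₹156,000 (q = 55 of N = 119).
Gap ratios (z−y)/z: (169000−150000)/169000 = 0.1124 (×28); (169000−156000)/169000 = 0.0769 (×27).
Squared: 0.0126 (×28); 0.0059 (×27).
Sum = 0.513672; P₂ = 0.513672 / 119 = 0.0043.

0.0043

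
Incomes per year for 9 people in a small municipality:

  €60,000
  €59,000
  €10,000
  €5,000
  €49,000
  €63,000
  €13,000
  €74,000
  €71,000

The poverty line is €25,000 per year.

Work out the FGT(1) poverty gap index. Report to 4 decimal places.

0.2089

Poor units: €5,000, €10,000, €13,000 (q = 3 of N = 9).
Gap ratios (z−y)/z: (25000−5000)/25000 = 0.8000; (25000−10000)/25000 = 0.6000; (25000−13000)/25000 = 0.4800.
Σ = 1.880000. Dividing by the full population N = 9 gives P₁ = 0.2089.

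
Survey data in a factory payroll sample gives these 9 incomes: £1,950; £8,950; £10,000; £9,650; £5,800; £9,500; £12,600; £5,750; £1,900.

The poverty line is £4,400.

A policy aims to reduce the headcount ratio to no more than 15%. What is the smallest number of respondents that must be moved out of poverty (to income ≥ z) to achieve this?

2 of the 9 respondents are poor, so H = 2/9 = 0.222.
A headcount ratio of at most 15% allows at most ⌊0.15 × 9⌋ = 1 poor respondents.
So at least 2 − 1 = 1 must be lifted.

1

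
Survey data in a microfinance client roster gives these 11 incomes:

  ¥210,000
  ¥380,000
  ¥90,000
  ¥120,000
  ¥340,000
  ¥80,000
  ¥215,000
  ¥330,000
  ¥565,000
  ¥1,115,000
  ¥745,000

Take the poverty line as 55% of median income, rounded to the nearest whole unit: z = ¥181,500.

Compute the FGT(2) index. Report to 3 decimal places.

0.062

Below the line: ¥80,000, ¥90,000, ¥120,000 (q = 3 of N = 11).
Relative gaps: (181500−80000)/181500 = 0.5592; (181500−90000)/181500 = 0.5041; (181500−120000)/181500 = 0.3388.
Squared: 0.3127; 0.2541; 0.1148.
Sum = 0.681701; P₂ = 0.681701 / 11 = 0.062.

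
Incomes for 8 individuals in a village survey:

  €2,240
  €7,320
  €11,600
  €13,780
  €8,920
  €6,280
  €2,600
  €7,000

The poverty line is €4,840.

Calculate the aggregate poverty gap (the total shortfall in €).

€4,840

Below z: €2,240, €2,600 (q = 2 of N = 8).
Individual gaps: 4840−2240 = 2600; 4840−2600 = 2240.
Aggregate gap = €4,840.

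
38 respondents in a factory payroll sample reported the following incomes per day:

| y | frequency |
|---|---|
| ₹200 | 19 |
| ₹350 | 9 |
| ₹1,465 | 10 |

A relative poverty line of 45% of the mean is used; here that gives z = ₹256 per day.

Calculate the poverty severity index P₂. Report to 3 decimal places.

Below z: 19×₹200 (q = 19 of N = 38).
Gap ratios (z−y)/z: (256−200)/256 = 0.2188 (×19).
Squared: 0.0479 (×19).
Sum = 0.909180; P₂ = 0.909180 / 38 = 0.024.

0.024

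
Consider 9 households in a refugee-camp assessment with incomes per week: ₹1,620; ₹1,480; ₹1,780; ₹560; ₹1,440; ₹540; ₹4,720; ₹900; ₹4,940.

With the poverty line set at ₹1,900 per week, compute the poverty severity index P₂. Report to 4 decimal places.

Below z: ₹540, ₹560, ₹900, ₹1,440, ₹1,480, ₹1,620, ₹1,780 (q = 7 of N = 9).
Shortfall ratios: (1900−540)/1900 = 0.7158; (1900−560)/1900 = 0.7053; (1900−900)/1900 = 0.5263; (1900−1440)/1900 = 0.2421; (1900−1480)/1900 = 0.2211; (1900−1620)/1900 = 0.1474; (1900−1780)/1900 = 0.0632.
Squared: 0.5124; 0.4974; 0.2770; 0.0586; 0.0489; 0.0217; 0.0040.
Sum = 1.419945; P₂ = 1.419945 / 9 = 0.1578.

0.1578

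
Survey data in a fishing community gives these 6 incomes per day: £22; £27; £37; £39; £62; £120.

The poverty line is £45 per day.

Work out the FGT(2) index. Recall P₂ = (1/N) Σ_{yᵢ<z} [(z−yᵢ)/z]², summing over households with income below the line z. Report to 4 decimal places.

Poor units: £22, £27, £37, £39 (q = 4 of N = 6).
Relative gaps: (45−22)/45 = 0.5111; (45−27)/45 = 0.4000; (45−37)/45 = 0.1778; (45−39)/45 = 0.1333.
Squared: 0.2612; 0.1600; 0.0316; 0.0178.
Sum = 0.470617; P₂ = 0.470617 / 6 = 0.0784.

0.0784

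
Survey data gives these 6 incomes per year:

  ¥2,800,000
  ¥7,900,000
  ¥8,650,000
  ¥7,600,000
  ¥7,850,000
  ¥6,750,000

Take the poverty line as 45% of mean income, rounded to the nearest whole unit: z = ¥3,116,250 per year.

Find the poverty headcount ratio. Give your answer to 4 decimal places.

1 of the 6 workers have income below ¥3,116,250.
H = 1/6 = 0.1667.

0.1667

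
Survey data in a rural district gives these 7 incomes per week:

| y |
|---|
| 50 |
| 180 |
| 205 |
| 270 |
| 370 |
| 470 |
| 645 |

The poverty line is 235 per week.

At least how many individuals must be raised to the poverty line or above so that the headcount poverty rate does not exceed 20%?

Currently q = 3 of N = 7 are below the line (H = 0.429).
A headcount ratio of at most 20% allows at most ⌊0.20 × 7⌋ = 1 poor individuals.
So at least 3 − 1 = 2 must be lifted.

2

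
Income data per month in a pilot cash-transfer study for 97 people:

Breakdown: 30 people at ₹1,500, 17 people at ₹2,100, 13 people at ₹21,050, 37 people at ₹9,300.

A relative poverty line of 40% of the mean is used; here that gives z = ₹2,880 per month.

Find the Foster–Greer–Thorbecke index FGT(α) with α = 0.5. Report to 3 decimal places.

Poor units: 30×₹1,500, 17×₹2,100 (q = 47 of N = 97).
Shortfall ratios: (2880−1500)/2880 = 0.4792 (×30); (2880−2100)/2880 = 0.2708 (×17).
Raised to α = 0.5: 0.69222 (×30); 0.52042 (×17).
Sum = 29.613640; FGT(0.5) = 29.613640 / 97 = 0.305.

0.305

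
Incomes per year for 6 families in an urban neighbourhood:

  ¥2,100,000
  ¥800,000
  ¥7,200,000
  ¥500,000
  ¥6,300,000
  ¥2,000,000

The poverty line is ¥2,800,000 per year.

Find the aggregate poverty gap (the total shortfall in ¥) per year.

¥5,800,000

Poor units: ¥500,000, ¥800,000, ¥2,000,000, ¥2,100,000 (q = 4 of N = 6).
Individual gaps: 2800000−500000 = 2300000; 2800000−800000 = 2000000; 2800000−2000000 = 800000; 2800000−2100000 = 700000.
Aggregate gap = ¥5,800,000.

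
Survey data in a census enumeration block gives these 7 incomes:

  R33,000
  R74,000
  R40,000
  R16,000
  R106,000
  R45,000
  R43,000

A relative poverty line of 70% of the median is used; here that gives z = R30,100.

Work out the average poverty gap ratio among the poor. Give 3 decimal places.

0.468

Below z: R16,000 (q = 1 of N = 7).
Shortfall ratios (z−y)/z: 0.4684; sum = 0.468439.
I averages over the q = 1 poor units only: 0.468439 / 1 = 0.468.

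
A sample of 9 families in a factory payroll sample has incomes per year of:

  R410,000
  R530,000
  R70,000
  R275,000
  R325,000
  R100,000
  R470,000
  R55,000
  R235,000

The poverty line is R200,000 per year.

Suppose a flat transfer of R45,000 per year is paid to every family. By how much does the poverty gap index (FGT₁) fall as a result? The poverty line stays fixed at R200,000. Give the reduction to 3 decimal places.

0.075

Before: below the line — R55,000, R70,000, R100,000; poverty gap index (FGT₁) = 0.20833.
After the R45,000 transfer: below the line — R100,000, R115,000, R145,000; poverty gap index (FGT₁) = 0.13333.
Reduction = 0.20833 − 0.13333 = 0.075.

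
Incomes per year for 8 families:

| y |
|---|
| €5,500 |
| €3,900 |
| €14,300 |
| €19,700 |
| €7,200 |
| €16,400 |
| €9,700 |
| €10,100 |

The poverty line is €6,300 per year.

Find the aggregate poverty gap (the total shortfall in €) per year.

Below the line: €3,900, €5,500 (q = 2 of N = 8).
Individual gaps: 6300−3900 = 2400; 6300−5500 = 800.
Aggregate gap = €3,200.

€3,200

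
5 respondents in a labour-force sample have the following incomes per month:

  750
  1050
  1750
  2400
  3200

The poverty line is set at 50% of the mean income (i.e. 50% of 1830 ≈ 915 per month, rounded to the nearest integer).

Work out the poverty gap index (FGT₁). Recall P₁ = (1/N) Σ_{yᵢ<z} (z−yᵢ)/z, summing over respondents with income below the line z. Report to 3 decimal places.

0.036

Incomes under z: 750 (q = 1 of N = 5).
Shortfall ratios: (915−750)/915 = 0.1803.
Σ = 0.180328. Dividing by the full population N = 5 gives P₁ = 0.036.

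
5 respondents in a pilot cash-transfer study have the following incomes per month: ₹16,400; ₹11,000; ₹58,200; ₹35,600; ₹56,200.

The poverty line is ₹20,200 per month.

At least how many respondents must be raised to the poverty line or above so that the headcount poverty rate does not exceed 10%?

2 of the 5 respondents are poor, so H = 2/5 = 0.400.
A headcount ratio of at most 10% allows at most ⌊0.10 × 5⌋ = 0 poor respondents.
So at least 2 − 0 = 2 must be lifted.

2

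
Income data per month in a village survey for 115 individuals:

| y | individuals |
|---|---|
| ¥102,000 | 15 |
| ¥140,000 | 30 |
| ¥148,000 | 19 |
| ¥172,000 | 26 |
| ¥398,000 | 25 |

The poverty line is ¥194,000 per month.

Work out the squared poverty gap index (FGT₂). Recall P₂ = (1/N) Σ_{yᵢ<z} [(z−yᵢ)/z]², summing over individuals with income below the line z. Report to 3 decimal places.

Below z: 15×¥102,000, 30×¥140,000, 19×¥148,000, 26×¥172,000 (q = 90 of N = 115).
Gap ratios (z−y)/z: (194000−102000)/194000 = 0.4742 (×15); (194000−140000)/194000 = 0.2784 (×30); (194000−148000)/194000 = 0.2371 (×19); (194000−172000)/194000 = 0.1134 (×26).
Squared: 0.2249 (×15); 0.0775 (×30); 0.0562 (×19); 0.0129 (×26).
Sum = 7.100329; P₂ = 7.100329 / 115 = 0.062.

0.062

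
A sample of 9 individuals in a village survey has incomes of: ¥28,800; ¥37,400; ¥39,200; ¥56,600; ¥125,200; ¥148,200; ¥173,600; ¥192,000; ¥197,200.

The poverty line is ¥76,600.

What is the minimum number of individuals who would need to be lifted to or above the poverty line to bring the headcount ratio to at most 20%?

3

4 of the 9 individuals are poor, so H = 4/9 = 0.444.
A headcount ratio of at most 20% allows at most ⌊0.20 × 9⌋ = 1 poor individuals.
So at least 4 − 1 = 3 must be lifted.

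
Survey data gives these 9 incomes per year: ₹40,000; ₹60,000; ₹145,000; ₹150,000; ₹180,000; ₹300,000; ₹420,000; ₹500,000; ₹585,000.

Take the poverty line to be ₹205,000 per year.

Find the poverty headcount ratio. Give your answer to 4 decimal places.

0.5556

5 of the 9 respondents have income below ₹205,000.
H = 5/9 = 0.5556.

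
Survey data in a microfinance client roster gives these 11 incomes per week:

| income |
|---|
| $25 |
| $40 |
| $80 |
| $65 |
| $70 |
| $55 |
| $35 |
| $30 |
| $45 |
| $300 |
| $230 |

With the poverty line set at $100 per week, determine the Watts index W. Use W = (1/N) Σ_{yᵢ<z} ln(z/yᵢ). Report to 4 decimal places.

0.6330

Poor units: $25, $30, $35, $40, $45, $55, $65, $70, $80 (q = 9 of N = 11).
Log gaps: ln(100/25) = 1.3863; ln(100/30) = 1.2040; ln(100/35) = 1.0498; ln(100/40) = 0.9163; ln(100/45) = 0.7985; ln(100/55) = 0.5978; ln(100/65) = 0.4308; ln(100/70) = 0.3567; ln(100/80) = 0.2231.
W = 6.963326 / 11 = 0.6330.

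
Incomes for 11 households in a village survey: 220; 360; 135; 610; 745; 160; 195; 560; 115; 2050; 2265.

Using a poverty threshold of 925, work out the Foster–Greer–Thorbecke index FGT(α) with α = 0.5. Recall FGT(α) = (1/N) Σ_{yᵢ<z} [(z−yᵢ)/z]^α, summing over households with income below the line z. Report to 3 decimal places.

0.633

Below z: 115, 135, 160, 195, 220, 360, 560, 610, 745 (q = 9 of N = 11).
Normalized shortfalls: (925−115)/925 = 0.8757; (925−135)/925 = 0.8541; (925−160)/925 = 0.8270; (925−195)/925 = 0.7892; (925−220)/925 = 0.7622; (925−360)/925 = 0.6108; (925−560)/925 = 0.3946; (925−610)/925 = 0.3405; (925−745)/925 = 0.1946.
Raised to α = 0.5: 0.93578; 0.92415; 0.90941; 0.88836; 0.87302; 0.78154; 0.62817; 0.58356; 0.44113.
Sum = 6.965117; FGT(0.5) = 6.965117 / 11 = 0.633.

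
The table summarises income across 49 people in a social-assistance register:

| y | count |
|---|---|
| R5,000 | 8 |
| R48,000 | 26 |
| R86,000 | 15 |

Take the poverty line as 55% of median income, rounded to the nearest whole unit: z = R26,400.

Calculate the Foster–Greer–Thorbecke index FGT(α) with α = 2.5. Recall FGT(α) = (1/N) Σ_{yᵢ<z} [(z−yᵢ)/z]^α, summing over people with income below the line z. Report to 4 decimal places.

0.0966

Below z: 8×R5,000 (q = 8 of N = 49).
Relative gaps: (26400−5000)/26400 = 0.8106 (×8).
Raised to α = 2.5: 0.59160 (×8).
Sum = 4.732761; FGT(2.5) = 4.732761 / 49 = 0.0966.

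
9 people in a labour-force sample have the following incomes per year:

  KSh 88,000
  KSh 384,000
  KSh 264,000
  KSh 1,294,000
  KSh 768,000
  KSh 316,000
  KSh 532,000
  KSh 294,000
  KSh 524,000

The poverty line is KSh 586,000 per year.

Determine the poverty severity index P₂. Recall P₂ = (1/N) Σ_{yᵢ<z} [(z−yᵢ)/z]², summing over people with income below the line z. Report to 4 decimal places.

0.1804

Poor units: KSh 88,000, KSh 264,000, KSh 294,000, KSh 316,000, KSh 384,000, KSh 524,000, KSh 532,000 (q = 7 of N = 9).
Shortfall ratios: (586000−88000)/586000 = 0.8498; (586000−264000)/586000 = 0.5495; (586000−294000)/586000 = 0.4983; (586000−316000)/586000 = 0.4608; (586000−384000)/586000 = 0.3447; (586000−524000)/586000 = 0.1058; (586000−532000)/586000 = 0.0922.
Squared: 0.7222; 0.3019; 0.2483; 0.2123; 0.1188; 0.0112; 0.0085.
Sum = 1.623245; P₂ = 1.623245 / 9 = 0.1804.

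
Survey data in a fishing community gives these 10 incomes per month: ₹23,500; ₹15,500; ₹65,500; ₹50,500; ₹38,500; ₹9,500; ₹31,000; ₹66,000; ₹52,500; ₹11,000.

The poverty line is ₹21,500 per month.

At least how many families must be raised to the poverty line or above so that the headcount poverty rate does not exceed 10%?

3 of the 10 families are poor, so H = 3/10 = 0.300.
A headcount ratio of at most 10% allows at most ⌊0.10 × 10⌋ = 1 poor families.
So at least 3 − 1 = 2 must be lifted.

2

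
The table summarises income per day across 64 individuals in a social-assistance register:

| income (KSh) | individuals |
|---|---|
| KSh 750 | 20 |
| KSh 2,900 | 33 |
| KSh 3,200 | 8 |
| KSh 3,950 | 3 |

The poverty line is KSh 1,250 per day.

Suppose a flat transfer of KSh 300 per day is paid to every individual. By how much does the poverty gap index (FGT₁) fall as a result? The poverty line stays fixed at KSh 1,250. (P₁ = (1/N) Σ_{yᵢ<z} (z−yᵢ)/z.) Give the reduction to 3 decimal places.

0.075

Before: below the line — 20×KSh 750; poverty gap index (FGT₁) = 0.12500.
After the KSh 300 transfer: below the line — 20×KSh 1,050; poverty gap index (FGT₁) = 0.05000.
Reduction = 0.12500 − 0.05000 = 0.075.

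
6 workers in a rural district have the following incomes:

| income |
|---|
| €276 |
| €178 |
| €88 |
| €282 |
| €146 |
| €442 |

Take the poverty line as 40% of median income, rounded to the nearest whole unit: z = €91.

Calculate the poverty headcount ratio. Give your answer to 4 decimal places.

1 of the 6 workers have income below €91.
H = 1/6 = 0.1667.

0.1667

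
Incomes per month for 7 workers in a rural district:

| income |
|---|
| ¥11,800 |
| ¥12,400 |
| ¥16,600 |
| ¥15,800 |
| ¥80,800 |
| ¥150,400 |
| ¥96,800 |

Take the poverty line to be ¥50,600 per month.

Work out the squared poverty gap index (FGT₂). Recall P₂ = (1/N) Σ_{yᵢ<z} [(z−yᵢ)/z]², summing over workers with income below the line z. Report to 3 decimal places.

0.297

Incomes under z: ¥11,800, ¥12,400, ¥15,800, ¥16,600 (q = 4 of N = 7).
Shortfall ratios: (50600−11800)/50600 = 0.7668; (50600−12400)/50600 = 0.7549; (50600−15800)/50600 = 0.6877; (50600−16600)/50600 = 0.6719.
Squared: 0.5880; 0.5699; 0.4730; 0.4515.
Sum = 2.082410; P₂ = 2.082410 / 7 = 0.297.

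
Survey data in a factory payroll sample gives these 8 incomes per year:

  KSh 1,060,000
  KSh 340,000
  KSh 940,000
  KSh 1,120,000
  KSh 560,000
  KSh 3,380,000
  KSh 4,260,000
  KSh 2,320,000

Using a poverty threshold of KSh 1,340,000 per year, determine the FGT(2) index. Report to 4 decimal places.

0.1319

Below z: KSh 340,000, KSh 560,000, KSh 940,000, KSh 1,060,000, KSh 1,120,000 (q = 5 of N = 8).
Gap ratios (z−y)/z: (1340000−340000)/1340000 = 0.7463; (1340000−560000)/1340000 = 0.5821; (1340000−940000)/1340000 = 0.2985; (1340000−1060000)/1340000 = 0.2090; (1340000−1120000)/1340000 = 0.1642.
Squared: 0.5569; 0.3388; 0.0891; 0.0437; 0.0270.
Sum = 1.055469; P₂ = 1.055469 / 8 = 0.1319.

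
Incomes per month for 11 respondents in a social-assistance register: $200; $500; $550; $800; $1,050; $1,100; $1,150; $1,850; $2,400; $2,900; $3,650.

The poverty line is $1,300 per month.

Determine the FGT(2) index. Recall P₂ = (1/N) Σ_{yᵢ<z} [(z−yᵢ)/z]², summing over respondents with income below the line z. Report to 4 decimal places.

0.1499

Below z: $200, $500, $550, $800, $1,050, $1,100, $1,150 (q = 7 of N = 11).
Shortfall ratios: (1300−200)/1300 = 0.8462; (1300−500)/1300 = 0.6154; (1300−550)/1300 = 0.5769; (1300−800)/1300 = 0.3846; (1300−1050)/1300 = 0.1923; (1300−1100)/1300 = 0.1538; (1300−1150)/1300 = 0.1154.
Squared: 0.7160; 0.3787; 0.3328; 0.1479; 0.0370; 0.0237; 0.0133.
Sum = 1.649408; P₂ = 1.649408 / 11 = 0.1499.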